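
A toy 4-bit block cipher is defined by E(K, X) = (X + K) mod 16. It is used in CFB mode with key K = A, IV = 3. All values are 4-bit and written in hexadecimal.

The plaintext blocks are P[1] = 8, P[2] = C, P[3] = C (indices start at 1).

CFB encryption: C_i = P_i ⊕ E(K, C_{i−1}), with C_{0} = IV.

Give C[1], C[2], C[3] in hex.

C[1] = 5, C[2] = 3, C[3] = 1

C[1]: E(K, 3) = D; 8 ⊕ D = 5.
C[2]: E(K, 5) = F; C ⊕ F = 3.
C[3]: E(K, 3) = D; C ⊕ D = 1.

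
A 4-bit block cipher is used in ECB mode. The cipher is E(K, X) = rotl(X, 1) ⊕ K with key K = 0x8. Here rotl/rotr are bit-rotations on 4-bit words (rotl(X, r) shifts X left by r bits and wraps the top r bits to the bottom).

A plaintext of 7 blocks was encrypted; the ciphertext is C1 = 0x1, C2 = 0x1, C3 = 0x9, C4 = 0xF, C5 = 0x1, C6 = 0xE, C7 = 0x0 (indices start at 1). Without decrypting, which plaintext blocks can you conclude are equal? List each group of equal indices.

ECB encrypts each block independently with the same key, so equal ciphertext blocks imply equal plaintext blocks.
C1 = C2 = C5 = 0x1, so P1 = P2 = P5.

P1 = P2 = P5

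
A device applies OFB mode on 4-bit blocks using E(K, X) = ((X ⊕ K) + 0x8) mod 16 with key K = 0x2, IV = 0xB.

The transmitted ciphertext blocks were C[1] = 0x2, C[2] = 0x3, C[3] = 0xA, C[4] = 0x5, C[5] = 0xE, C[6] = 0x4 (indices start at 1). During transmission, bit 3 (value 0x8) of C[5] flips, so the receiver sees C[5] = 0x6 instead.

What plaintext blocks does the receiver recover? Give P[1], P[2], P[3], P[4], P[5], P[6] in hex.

P[1] = 0x3, P[2] = 0x8, P[3] = 0xB, P[4] = 0xE, P[5] = 0x7, P[6] = 0xF

OFB decryption: S_i = E(K, S_{i−1}) with S_{0} = IV; P_i = C_i ⊕ S_i.
Only C[5] changed, to 0x6. In OFB, a change in C_i flips the same bit in P_i only; the keystream is unaffected. Decrypting the received ciphertext:
P[1]: S = E(K, 0xB) = 0x1; 0x2 ⊕ 0x1 = 0x3.
P[2]: S = E(K, 0x1) = 0xB; 0x3 ⊕ 0xB = 0x8.
P[3]: S = E(K, 0xB) = 0x1; 0xA ⊕ 0x1 = 0xB.
P[4]: S = E(K, 0x1) = 0xB; 0x5 ⊕ 0xB = 0xE.
P[5]: S = E(K, 0xB) = 0x1; 0x6 ⊕ 0x1 = 0x7.
P[6]: S = E(K, 0x1) = 0xB; 0x4 ⊕ 0xB = 0xF.
Blocks that differ from the original plaintext: P[5].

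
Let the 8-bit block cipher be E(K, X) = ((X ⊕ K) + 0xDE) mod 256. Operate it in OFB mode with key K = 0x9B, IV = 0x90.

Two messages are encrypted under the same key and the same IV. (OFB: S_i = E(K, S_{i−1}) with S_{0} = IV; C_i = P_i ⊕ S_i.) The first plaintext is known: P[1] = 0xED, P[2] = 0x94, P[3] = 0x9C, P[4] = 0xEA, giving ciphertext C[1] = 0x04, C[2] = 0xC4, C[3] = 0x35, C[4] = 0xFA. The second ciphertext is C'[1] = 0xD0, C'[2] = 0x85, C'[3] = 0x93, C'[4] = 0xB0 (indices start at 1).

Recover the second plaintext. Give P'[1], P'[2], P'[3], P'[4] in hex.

In OFB with a reused IV, both messages share the same keystream S_i, so C_i ⊕ C'_i = P_i ⊕ P'_i and thus P'_i = P_i ⊕ C_i ⊕ C'_i.
P'[1]: 0xED ⊕ 0x04 ⊕ 0xD0 = 0x39.
P'[2]: 0x94 ⊕ 0xC4 ⊕ 0x85 = 0xD5.
P'[3]: 0x9C ⊕ 0x35 ⊕ 0x93 = 0x3A.
P'[4]: 0xEA ⊕ 0xFA ⊕ 0xB0 = 0xA0.

P'[1] = 0x39, P'[2] = 0xD5, P'[3] = 0x3A, P'[4] = 0xA0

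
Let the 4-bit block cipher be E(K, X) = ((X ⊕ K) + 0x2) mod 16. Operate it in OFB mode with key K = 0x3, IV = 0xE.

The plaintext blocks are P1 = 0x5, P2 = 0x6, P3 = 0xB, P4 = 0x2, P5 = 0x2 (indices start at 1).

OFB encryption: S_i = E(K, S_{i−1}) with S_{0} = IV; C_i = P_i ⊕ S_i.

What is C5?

C5 = 0xD

C1: S = E(K, 0xE) = 0xF; 0x5 ⊕ 0xF = 0xA.
C2: S = E(K, 0xF) = 0xE; 0x6 ⊕ 0xE = 0x8.
C3: S = E(K, 0xE) = 0xF; 0xB ⊕ 0xF = 0x4.
C4: S = E(K, 0xF) = 0xE; 0x2 ⊕ 0xE = 0xC.
C5: S = E(K, 0xE) = 0xF; 0x2 ⊕ 0xF = 0xD.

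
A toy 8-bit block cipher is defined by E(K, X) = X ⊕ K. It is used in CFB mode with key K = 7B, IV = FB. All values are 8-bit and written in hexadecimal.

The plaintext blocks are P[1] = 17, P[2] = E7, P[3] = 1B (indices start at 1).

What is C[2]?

C[2] = 0B

CFB encryption: C_i = P_i ⊕ E(K, C_{i−1}), with C_{0} = IV.
C[1]: E(K, FB) = 80; 17 ⊕ 80 = 97.
C[2]: E(K, 97) = EC; E7 ⊕ EC = 0B.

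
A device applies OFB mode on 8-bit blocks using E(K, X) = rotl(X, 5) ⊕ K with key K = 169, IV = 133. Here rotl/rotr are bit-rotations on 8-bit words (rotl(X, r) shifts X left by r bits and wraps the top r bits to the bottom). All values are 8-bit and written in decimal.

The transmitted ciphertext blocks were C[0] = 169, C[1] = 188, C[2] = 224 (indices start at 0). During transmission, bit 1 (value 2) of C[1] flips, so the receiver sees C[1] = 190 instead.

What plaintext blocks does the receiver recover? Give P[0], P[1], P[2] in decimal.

P[0] = 176, P[1] = 52, P[2] = 24

OFB decryption: S_i = E(K, S_{i−1}) with S_{−1} = IV; P_i = C_i ⊕ S_i.
Only C[1] changed, to 190. In OFB, a change in C_i flips the same bit in P_i only; the keystream is unaffected. Decrypting the received ciphertext:
P[0]: S = E(K, 133) = 25; 169 ⊕ 25 = 176.
P[1]: S = E(K, 25) = 138; 190 ⊕ 138 = 52.
P[2]: S = E(K, 138) = 248; 224 ⊕ 248 = 24.
Blocks that differ from the original plaintext: P[1].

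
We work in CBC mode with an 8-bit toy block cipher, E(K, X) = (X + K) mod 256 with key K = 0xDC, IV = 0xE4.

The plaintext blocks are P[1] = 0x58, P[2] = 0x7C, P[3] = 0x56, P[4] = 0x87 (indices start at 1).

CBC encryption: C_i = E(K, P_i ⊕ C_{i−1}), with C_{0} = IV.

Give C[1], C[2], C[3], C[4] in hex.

C[1] = 0x98, C[2] = 0xC0, C[3] = 0x72, C[4] = 0xD1

C[1]: P[1] ⊕ 0xE4 = 0xBC; E(K, 0xBC) = 0x98.
C[2]: P[2] ⊕ 0x98 = 0xE4; E(K, 0xE4) = 0xC0.
C[3]: P[3] ⊕ 0xC0 = 0x96; E(K, 0x96) = 0x72.
C[4]: P[4] ⊕ 0x72 = 0xF5; E(K, 0xF5) = 0xD1.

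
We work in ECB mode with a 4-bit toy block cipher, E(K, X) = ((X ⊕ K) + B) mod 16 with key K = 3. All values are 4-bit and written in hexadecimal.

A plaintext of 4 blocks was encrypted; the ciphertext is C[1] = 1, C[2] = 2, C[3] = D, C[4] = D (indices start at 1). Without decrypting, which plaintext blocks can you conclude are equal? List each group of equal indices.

P[3] = P[4]

ECB encrypts each block independently with the same key, so equal ciphertext blocks imply equal plaintext blocks.
C[3] = C[4] = D, so P[3] = P[4].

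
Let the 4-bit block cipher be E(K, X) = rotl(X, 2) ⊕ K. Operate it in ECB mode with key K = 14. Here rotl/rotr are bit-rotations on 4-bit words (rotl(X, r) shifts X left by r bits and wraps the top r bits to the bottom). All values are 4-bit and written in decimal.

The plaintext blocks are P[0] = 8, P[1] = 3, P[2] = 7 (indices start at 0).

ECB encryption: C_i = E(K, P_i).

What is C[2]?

C[2]: E(K, 7) = 3.

C[2] = 3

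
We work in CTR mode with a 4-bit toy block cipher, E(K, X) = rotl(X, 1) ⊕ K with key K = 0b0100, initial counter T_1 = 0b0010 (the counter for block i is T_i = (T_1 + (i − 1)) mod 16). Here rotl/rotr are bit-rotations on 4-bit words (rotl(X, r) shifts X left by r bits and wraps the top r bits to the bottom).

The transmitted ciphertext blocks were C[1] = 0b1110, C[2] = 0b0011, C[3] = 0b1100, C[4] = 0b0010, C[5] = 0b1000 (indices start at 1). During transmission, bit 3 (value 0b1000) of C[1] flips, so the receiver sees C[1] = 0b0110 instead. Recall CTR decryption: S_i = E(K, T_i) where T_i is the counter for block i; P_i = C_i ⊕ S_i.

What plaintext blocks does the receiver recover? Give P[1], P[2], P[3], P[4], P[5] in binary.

P[1] = 0b0110, P[2] = 0b0001, P[3] = 0b0000, P[4] = 0b1100, P[5] = 0b0000

Only C[1] changed, to 0b0110. In CTR, a change in C_i flips the same bit in P_i only; the keystream is unaffected. Decrypting the received ciphertext:
P[1]: T = 0b0010, S = E(K, T) = 0b0000; 0b0110 ⊕ 0b0000 = 0b0110.
P[2]: T = 0b0011, S = E(K, T) = 0b0010; 0b0011 ⊕ 0b0010 = 0b0001.
P[3]: T = 0b0100, S = E(K, T) = 0b1100; 0b1100 ⊕ 0b1100 = 0b0000.
P[4]: T = 0b0101, S = E(K, T) = 0b1110; 0b0010 ⊕ 0b1110 = 0b1100.
P[5]: T = 0b0110, S = E(K, T) = 0b1000; 0b1000 ⊕ 0b1000 = 0b0000.
Blocks that differ from the original plaintext: P[1].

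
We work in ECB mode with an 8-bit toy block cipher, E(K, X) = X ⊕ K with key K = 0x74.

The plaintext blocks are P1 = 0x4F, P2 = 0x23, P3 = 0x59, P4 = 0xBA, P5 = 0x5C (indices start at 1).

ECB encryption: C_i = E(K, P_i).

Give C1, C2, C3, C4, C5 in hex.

C1 = 0x3B, C2 = 0x57, C3 = 0x2D, C4 = 0xCE, C5 = 0x28

C1: E(K, 0x4F) = 0x3B.
C2: E(K, 0x23) = 0x57.
C3: E(K, 0x59) = 0x2D.
C4: E(K, 0xBA) = 0xCE.
C5: E(K, 0x5C) = 0x28.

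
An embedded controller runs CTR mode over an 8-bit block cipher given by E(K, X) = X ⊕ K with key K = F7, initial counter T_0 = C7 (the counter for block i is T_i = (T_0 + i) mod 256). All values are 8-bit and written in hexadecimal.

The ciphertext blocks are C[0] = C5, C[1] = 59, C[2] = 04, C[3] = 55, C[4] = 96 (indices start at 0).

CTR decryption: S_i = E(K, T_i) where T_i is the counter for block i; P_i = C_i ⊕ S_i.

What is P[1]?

P[1] = 66

P[1]: T = C8, S = E(K, T) = 3F; 59 ⊕ 3F = 66.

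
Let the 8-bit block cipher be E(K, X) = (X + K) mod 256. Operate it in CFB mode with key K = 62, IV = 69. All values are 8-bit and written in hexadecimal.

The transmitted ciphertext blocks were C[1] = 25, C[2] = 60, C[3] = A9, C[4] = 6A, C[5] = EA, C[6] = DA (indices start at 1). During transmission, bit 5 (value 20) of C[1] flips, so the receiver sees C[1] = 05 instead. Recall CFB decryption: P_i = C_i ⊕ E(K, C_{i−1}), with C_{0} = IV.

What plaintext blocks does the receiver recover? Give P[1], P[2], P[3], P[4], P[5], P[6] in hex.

Only C[1] changed, to 05. In CFB, a change in C_i flips the same bit in P_i and garbles P_{i+1}. Decrypting the received ciphertext:
P[1]: E(K, 69) = CB; 05 ⊕ CB = CE.
P[2]: E(K, 05) = 67; 60 ⊕ 67 = 07.
P[3]: E(K, 60) = C2; A9 ⊕ C2 = 6B.
P[4]: E(K, A9) = 0B; 6A ⊕ 0B = 61.
P[5]: E(K, 6A) = CC; EA ⊕ CC = 26.
P[6]: E(K, EA) = 4C; DA ⊕ 4C = 96.
Blocks that differ from the original plaintext: P[1], P[2].

P[1] = CE, P[2] = 07, P[3] = 6B, P[4] = 61, P[5] = 26, P[6] = 96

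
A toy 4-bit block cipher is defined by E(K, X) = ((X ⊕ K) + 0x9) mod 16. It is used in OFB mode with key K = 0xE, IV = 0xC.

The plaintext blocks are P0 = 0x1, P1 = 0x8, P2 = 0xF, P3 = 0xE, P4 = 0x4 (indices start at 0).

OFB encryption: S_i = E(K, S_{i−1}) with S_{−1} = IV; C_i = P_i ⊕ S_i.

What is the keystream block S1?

0xE

C0: S = E(K, 0xC) = 0xB; 0x1 ⊕ 0xB = 0xA.
C1: S = E(K, 0xB) = 0xE; 0x8 ⊕ 0xE = 0x6.
So S1 = 0xE.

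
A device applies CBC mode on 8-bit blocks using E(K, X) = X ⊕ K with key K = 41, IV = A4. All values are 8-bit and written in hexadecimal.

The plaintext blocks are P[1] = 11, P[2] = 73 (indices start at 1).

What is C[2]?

CBC encryption: C_i = E(K, P_i ⊕ C_{i−1}), with C_{0} = IV.
C[1]: P[1] ⊕ A4 = B5; E(K, B5) = F4.
C[2]: P[2] ⊕ F4 = 87; E(K, 87) = C6.

C[2] = C6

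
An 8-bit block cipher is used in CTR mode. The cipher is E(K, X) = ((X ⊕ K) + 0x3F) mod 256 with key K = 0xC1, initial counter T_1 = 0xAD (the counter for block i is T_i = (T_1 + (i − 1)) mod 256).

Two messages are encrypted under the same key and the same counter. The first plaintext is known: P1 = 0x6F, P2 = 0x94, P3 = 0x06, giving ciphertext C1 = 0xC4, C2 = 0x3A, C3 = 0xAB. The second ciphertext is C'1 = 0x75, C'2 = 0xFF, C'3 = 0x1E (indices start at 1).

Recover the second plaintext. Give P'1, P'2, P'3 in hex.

P'1 = 0xDE, P'2 = 0x51, P'3 = 0xB3

In CTR with a reused counter, both messages share the same keystream S_i, so C_i ⊕ C'_i = P_i ⊕ P'_i and thus P'_i = P_i ⊕ C_i ⊕ C'_i.
P'1: 0x6F ⊕ 0xC4 ⊕ 0x75 = 0xDE.
P'2: 0x94 ⊕ 0x3A ⊕ 0xFF = 0x51.
P'3: 0x06 ⊕ 0xAB ⊕ 0x1E = 0xB3.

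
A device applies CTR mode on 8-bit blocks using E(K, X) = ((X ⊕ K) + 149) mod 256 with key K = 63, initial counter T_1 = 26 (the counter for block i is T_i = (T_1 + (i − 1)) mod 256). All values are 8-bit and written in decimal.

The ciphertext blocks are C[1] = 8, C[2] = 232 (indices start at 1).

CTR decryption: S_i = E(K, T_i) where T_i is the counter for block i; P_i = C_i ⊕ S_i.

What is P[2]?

P[2]: T = 27, S = E(K, T) = 185; 232 ⊕ 185 = 81.

P[2] = 81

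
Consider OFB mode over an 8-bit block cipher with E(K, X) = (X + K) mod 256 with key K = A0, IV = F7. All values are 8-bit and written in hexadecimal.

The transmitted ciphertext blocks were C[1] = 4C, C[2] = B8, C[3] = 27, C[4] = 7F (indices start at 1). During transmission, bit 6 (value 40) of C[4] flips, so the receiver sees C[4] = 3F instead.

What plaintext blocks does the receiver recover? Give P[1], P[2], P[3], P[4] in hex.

P[1] = DB, P[2] = 8F, P[3] = F0, P[4] = 48

OFB decryption: S_i = E(K, S_{i−1}) with S_{0} = IV; P_i = C_i ⊕ S_i.
Only C[4] changed, to 3F. In OFB, a change in C_i flips the same bit in P_i only; the keystream is unaffected. Decrypting the received ciphertext:
P[1]: S = E(K, F7) = 97; 4C ⊕ 97 = DB.
P[2]: S = E(K, 97) = 37; B8 ⊕ 37 = 8F.
P[3]: S = E(K, 37) = D7; 27 ⊕ D7 = F0.
P[4]: S = E(K, D7) = 77; 3F ⊕ 77 = 48.
Blocks that differ from the original plaintext: P[4].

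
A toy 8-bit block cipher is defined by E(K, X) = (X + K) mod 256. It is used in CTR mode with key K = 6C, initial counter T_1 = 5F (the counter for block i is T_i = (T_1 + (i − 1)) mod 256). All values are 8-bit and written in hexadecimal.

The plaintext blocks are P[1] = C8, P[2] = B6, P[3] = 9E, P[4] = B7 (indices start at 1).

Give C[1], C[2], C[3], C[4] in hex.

CTR encryption: S_i = E(K, T_i) where T_i is the counter for block i; C_i = P_i ⊕ S_i.
C[1]: T = 5F, S = E(K, T) = CB; C8 ⊕ CB = 03.
C[2]: T = 60, S = E(K, T) = CC; B6 ⊕ CC = 7A.
C[3]: T = 61, S = E(K, T) = CD; 9E ⊕ CD = 53.
C[4]: T = 62, S = E(K, T) = CE; B7 ⊕ CE = 79.

C[1] = 03, C[2] = 7A, C[3] = 53, C[4] = 79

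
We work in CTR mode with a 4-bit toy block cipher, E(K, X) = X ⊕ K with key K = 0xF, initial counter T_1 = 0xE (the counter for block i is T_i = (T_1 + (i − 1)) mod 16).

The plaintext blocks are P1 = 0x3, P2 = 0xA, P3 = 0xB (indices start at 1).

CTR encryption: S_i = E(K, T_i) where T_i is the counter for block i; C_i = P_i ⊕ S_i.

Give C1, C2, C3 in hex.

C1: T = 0xE, S = E(K, T) = 0x1; 0x3 ⊕ 0x1 = 0x2.
C2: T = 0xF, S = E(K, T) = 0x0; 0xA ⊕ 0x0 = 0xA.
C3: T = 0x0, S = E(K, T) = 0xF; 0xB ⊕ 0xF = 0x4.

C1 = 0x2, C2 = 0xA, C3 = 0x4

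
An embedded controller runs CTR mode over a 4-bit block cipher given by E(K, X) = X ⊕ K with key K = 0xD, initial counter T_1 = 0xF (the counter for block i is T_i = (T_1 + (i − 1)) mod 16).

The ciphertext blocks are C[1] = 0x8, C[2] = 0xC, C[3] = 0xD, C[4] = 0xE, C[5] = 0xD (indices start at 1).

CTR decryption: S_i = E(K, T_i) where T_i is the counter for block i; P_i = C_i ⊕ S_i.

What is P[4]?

P[4] = 0x1

P[4]: T = 0x2, S = E(K, T) = 0xF; 0xE ⊕ 0xF = 0x1.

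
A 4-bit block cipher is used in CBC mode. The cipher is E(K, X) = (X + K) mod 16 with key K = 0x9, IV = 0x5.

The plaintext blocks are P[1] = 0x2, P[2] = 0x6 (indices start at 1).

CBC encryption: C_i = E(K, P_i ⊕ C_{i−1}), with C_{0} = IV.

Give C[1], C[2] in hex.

C[1]: P[1] ⊕ 0x5 = 0x7; E(K, 0x7) = 0x0.
C[2]: P[2] ⊕ 0x0 = 0x6; E(K, 0x6) = 0xF.

C[1] = 0x0, C[2] = 0xF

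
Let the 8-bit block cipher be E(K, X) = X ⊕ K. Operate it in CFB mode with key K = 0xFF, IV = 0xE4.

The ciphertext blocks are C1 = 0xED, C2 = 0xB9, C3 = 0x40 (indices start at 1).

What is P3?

P3 = 0x06

CFB decryption: P_i = C_i ⊕ E(K, C_{i−1}), with C_{0} = IV.
P3: E(K, 0xB9) = 0x46; 0x40 ⊕ 0x46 = 0x06.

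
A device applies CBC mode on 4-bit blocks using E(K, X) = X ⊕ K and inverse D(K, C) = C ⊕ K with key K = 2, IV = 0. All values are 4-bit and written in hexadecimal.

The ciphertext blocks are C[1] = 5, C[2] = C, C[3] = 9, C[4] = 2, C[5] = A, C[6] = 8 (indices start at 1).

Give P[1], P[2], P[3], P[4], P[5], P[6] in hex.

CBC decryption: P_i = D(K, C_i) ⊕ C_{i−1}, with C_{0} = IV.
P[1]: D(K, 5) = 7; 7 ⊕ 0 = 7.
P[2]: D(K, C) = E; E ⊕ 5 = B.
P[3]: D(K, 9) = B; B ⊕ C = 7.
P[4]: D(K, 2) = 0; 0 ⊕ 9 = 9.
P[5]: D(K, A) = 8; 8 ⊕ 2 = A.
P[6]: D(K, 8) = A; A ⊕ A = 0.

P[1] = 7, P[2] = B, P[3] = 7, P[4] = 9, P[5] = A, P[6] = 0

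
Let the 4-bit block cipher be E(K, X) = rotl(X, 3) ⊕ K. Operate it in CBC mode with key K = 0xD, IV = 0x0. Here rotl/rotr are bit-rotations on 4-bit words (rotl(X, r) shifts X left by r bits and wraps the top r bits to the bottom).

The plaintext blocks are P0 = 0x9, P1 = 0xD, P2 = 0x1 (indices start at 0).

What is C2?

CBC encryption: C_i = E(K, P_i ⊕ C_{i−1}), with C_{−1} = IV.
C0: P0 ⊕ 0x0 = 0x9; E(K, 0x9) = 0x1.
C1: P1 ⊕ 0x1 = 0xC; E(K, 0xC) = 0xB.
C2: P2 ⊕ 0xB = 0xA; E(K, 0xA) = 0x8.

C2 = 0x8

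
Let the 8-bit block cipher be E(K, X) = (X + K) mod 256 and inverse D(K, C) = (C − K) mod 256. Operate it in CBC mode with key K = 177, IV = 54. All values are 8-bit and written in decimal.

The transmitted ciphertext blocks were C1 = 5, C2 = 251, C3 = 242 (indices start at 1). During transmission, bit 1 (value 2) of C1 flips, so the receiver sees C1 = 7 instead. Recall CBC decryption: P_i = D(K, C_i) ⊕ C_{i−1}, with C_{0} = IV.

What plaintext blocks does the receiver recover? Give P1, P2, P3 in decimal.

Only C1 changed, to 7. In CBC, a change in C_i garbles P_i and flips the same bit in P_{i+1}. Decrypting the received ciphertext:
P1: D(K, 7) = 86; 86 ⊕ 54 = 96.
P2: D(K, 251) = 74; 74 ⊕ 7 = 77.
P3: D(K, 242) = 65; 65 ⊕ 251 = 186.
Blocks that differ from the original plaintext: P1, P2.

P1 = 96, P2 = 77, P3 = 186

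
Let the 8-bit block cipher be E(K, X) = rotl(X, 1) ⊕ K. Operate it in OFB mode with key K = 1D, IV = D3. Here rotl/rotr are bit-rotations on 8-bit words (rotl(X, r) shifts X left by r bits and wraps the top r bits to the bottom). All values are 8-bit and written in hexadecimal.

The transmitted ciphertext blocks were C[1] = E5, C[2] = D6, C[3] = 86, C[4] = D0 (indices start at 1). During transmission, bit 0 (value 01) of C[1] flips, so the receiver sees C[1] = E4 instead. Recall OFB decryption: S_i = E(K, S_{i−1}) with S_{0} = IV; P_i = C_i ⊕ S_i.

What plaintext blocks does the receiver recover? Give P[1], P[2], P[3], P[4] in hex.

P[1] = 5E, P[2] = BE, P[3] = 4B, P[4] = 56

Only C[1] changed, to E4. In OFB, a change in C_i flips the same bit in P_i only; the keystream is unaffected. Decrypting the received ciphertext:
P[1]: S = E(K, D3) = BA; E4 ⊕ BA = 5E.
P[2]: S = E(K, BA) = 68; D6 ⊕ 68 = BE.
P[3]: S = E(K, 68) = CD; 86 ⊕ CD = 4B.
P[4]: S = E(K, CD) = 86; D0 ⊕ 86 = 56.
Blocks that differ from the original plaintext: P[1].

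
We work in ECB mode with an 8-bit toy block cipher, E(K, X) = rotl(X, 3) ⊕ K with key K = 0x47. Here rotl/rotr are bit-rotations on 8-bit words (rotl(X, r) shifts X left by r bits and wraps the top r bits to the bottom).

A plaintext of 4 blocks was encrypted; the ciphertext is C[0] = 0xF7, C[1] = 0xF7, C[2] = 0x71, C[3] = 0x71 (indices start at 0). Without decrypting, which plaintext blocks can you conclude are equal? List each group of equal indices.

ECB encrypts each block independently with the same key, so equal ciphertext blocks imply equal plaintext blocks.
C[0] = C[1] = 0xF7, so P[0] = P[1].
C[2] = C[3] = 0x71, so P[2] = P[3].

P[0] = P[1]; P[2] = P[3]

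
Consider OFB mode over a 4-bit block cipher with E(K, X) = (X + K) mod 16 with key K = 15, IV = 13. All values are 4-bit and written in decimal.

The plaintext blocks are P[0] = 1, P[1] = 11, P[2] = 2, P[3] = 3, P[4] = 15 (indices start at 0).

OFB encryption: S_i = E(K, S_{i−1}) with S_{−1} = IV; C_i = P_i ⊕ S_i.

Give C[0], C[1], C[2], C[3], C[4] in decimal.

C[0]: S = E(K, 13) = 12; 1 ⊕ 12 = 13.
C[1]: S = E(K, 12) = 11; 11 ⊕ 11 = 0.
C[2]: S = E(K, 11) = 10; 2 ⊕ 10 = 8.
C[3]: S = E(K, 10) = 9; 3 ⊕ 9 = 10.
C[4]: S = E(K, 9) = 8; 15 ⊕ 8 = 7.

C[0] = 13, C[1] = 0, C[2] = 8, C[3] = 10, C[4] = 7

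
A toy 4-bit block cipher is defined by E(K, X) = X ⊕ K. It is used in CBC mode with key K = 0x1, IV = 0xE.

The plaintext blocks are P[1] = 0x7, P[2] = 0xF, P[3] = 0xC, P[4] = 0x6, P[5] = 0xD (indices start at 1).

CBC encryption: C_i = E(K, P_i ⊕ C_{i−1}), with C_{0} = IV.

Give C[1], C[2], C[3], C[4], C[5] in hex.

C[1]: P[1] ⊕ 0xE = 0x9; E(K, 0x9) = 0x8.
C[2]: P[2] ⊕ 0x8 = 0x7; E(K, 0x7) = 0x6.
C[3]: P[3] ⊕ 0x6 = 0xA; E(K, 0xA) = 0xB.
C[4]: P[4] ⊕ 0xB = 0xD; E(K, 0xD) = 0xC.
C[5]: P[5] ⊕ 0xC = 0x1; E(K, 0x1) = 0x0.

C[1] = 0x8, C[2] = 0x6, C[3] = 0xB, C[4] = 0xC, C[5] = 0x0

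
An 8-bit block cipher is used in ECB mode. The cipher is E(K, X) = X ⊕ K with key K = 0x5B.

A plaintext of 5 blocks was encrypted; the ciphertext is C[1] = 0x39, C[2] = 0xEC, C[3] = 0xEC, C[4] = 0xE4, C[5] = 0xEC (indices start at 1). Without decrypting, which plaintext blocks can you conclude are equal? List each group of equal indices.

ECB encrypts each block independently with the same key, so equal ciphertext blocks imply equal plaintext blocks.
C[2] = C[3] = C[5] = 0xEC, so P[2] = P[3] = P[5].

P[2] = P[3] = P[5]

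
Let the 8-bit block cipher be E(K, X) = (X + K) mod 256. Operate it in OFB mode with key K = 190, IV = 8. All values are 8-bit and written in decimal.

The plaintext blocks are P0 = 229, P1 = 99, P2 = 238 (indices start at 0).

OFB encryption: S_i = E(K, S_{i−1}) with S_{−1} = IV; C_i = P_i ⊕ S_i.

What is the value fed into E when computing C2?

C0: S = E(K, 8) = 198; 229 ⊕ 198 = 35.
C1: S = E(K, 198) = 132; 99 ⊕ 132 = 231.
C2: S = E(K, 132) = 66; 238 ⊕ 66 = 172.
So the input to E for block 2 is 132.

132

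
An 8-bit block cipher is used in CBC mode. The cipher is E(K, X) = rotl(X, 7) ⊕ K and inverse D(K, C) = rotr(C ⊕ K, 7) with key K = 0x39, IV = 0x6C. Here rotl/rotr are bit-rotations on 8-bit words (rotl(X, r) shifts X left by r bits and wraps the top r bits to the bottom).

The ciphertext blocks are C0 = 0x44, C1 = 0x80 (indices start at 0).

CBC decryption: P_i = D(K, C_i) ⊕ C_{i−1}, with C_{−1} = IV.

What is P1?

P1: D(K, 0x80) = 0x73; 0x73 ⊕ 0x44 = 0x37.

P1 = 0x37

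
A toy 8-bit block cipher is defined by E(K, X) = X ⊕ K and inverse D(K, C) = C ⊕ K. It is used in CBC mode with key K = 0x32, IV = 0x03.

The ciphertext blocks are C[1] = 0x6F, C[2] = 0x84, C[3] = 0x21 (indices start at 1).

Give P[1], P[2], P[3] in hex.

CBC decryption: P_i = D(K, C_i) ⊕ C_{i−1}, with C_{0} = IV.
P[1]: D(K, 0x6F) = 0x5D; 0x5D ⊕ 0x03 = 0x5E.
P[2]: D(K, 0x84) = 0xB6; 0xB6 ⊕ 0x6F = 0xD9.
P[3]: D(K, 0x21) = 0x13; 0x13 ⊕ 0x84 = 0x97.

P[1] = 0x5E, P[2] = 0xD9, P[3] = 0x97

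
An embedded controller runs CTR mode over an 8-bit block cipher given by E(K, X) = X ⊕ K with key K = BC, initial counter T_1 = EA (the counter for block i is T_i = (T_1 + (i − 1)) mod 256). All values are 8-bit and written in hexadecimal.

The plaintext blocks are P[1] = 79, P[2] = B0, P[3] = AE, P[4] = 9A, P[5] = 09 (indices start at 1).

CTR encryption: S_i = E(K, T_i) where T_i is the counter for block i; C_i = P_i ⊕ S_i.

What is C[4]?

C[4] = CB

C[1]: T = EA, S = E(K, T) = 56; 79 ⊕ 56 = 2F.
C[2]: T = EB, S = E(K, T) = 57; B0 ⊕ 57 = E7.
C[3]: T = EC, S = E(K, T) = 50; AE ⊕ 50 = FE.
C[4]: T = ED, S = E(K, T) = 51; 9A ⊕ 51 = CB.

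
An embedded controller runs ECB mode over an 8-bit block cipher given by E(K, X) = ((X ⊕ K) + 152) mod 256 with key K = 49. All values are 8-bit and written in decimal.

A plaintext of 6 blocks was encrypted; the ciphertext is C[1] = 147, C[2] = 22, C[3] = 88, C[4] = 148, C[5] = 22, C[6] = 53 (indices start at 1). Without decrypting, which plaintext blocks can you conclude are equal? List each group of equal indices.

ECB encrypts each block independently with the same key, so equal ciphertext blocks imply equal plaintext blocks.
C[2] = C[5] = 22, so P[2] = P[5].

P[2] = P[5]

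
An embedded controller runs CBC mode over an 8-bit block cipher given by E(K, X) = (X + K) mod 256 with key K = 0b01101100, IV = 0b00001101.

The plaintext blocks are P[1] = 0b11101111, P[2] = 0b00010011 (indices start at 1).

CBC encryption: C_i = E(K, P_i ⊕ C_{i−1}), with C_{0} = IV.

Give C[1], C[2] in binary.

C[1]: P[1] ⊕ 0b00001101 = 0b11100010; E(K, 0b11100010) = 0b01001110.
C[2]: P[2] ⊕ 0b01001110 = 0b01011101; E(K, 0b01011101) = 0b11001001.

C[1] = 0b01001110, C[2] = 0b11001001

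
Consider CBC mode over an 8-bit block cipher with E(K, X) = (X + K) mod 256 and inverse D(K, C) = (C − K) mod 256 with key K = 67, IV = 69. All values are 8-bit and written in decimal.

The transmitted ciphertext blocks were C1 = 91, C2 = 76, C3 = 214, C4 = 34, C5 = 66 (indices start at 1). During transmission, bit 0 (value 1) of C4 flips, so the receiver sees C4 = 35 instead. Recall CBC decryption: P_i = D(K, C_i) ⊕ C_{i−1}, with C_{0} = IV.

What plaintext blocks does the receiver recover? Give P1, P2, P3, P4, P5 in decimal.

P1 = 93, P2 = 82, P3 = 223, P4 = 54, P5 = 220

Only C4 changed, to 35. In CBC, a change in C_i garbles P_i and flips the same bit in P_{i+1}. Decrypting the received ciphertext:
P1: D(K, 91) = 24; 24 ⊕ 69 = 93.
P2: D(K, 76) = 9; 9 ⊕ 91 = 82.
P3: D(K, 214) = 147; 147 ⊕ 76 = 223.
P4: D(K, 35) = 224; 224 ⊕ 214 = 54.
P5: D(K, 66) = 255; 255 ⊕ 35 = 220.
Blocks that differ from the original plaintext: P4, P5.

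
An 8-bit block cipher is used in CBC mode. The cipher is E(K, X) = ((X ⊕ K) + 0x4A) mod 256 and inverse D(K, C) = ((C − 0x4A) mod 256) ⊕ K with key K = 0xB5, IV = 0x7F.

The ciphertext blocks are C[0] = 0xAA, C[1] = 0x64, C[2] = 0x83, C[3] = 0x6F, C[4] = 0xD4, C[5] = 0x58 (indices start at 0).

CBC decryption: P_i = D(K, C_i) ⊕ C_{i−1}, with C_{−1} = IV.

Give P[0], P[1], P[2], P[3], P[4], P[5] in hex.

P[0]: D(K, 0xAA) = 0xD5; 0xD5 ⊕ 0x7F = 0xAA.
P[1]: D(K, 0x64) = 0xAF; 0xAF ⊕ 0xAA = 0x05.
P[2]: D(K, 0x83) = 0x8C; 0x8C ⊕ 0x64 = 0xE8.
P[3]: D(K, 0x6F) = 0x90; 0x90 ⊕ 0x83 = 0x13.
P[4]: D(K, 0xD4) = 0x3F; 0x3F ⊕ 0x6F = 0x50.
P[5]: D(K, 0x58) = 0xBB; 0xBB ⊕ 0xD4 = 0x6F.

P[0] = 0xAA, P[1] = 0x05, P[2] = 0xE8, P[3] = 0x13, P[4] = 0x50, P[5] = 0x6F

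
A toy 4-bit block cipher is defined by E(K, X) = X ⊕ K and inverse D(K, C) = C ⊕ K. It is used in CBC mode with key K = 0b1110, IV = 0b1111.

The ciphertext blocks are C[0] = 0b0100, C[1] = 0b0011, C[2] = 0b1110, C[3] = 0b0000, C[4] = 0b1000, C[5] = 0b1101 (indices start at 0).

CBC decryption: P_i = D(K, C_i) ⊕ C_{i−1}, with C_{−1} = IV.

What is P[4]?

P[4]: D(K, 0b1000) = 0b0110; 0b0110 ⊕ 0b0000 = 0b0110.

P[4] = 0b0110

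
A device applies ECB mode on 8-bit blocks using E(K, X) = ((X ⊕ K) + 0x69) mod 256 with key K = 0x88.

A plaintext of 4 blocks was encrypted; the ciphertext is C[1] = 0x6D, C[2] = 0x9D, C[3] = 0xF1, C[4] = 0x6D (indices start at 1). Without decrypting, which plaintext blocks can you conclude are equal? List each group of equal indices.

P[1] = P[4]

ECB encrypts each block independently with the same key, so equal ciphertext blocks imply equal plaintext blocks.
C[1] = C[4] = 0x6D, so P[1] = P[4].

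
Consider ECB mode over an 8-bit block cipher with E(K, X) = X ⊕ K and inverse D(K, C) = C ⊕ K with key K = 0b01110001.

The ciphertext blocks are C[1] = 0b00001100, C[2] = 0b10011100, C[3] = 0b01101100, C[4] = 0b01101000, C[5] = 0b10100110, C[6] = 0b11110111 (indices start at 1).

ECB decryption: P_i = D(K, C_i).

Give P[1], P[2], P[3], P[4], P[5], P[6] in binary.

P[1] = 0b01111101, P[2] = 0b11101101, P[3] = 0b00011101, P[4] = 0b00011001, P[5] = 0b11010111, P[6] = 0b10000110

P[1]: D(K, 0b00001100) = 0b01111101.
P[2]: D(K, 0b10011100) = 0b11101101.
P[3]: D(K, 0b01101100) = 0b00011101.
P[4]: D(K, 0b01101000) = 0b00011001.
P[5]: D(K, 0b10100110) = 0b11010111.
P[6]: D(K, 0b11110111) = 0b10000110.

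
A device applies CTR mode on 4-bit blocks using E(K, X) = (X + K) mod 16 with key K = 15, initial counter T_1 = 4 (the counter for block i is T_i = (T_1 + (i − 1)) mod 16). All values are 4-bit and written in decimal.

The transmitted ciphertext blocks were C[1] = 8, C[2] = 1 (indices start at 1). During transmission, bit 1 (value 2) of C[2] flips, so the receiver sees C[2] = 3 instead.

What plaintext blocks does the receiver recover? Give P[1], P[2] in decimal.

P[1] = 11, P[2] = 7

CTR decryption: S_i = E(K, T_i) where T_i is the counter for block i; P_i = C_i ⊕ S_i.
Only C[2] changed, to 3. In CTR, a change in C_i flips the same bit in P_i only; the keystream is unaffected. Decrypting the received ciphertext:
P[1]: T = 4, S = E(K, T) = 3; 8 ⊕ 3 = 11.
P[2]: T = 5, S = E(K, T) = 4; 3 ⊕ 4 = 7.
Blocks that differ from the original plaintext: P[2].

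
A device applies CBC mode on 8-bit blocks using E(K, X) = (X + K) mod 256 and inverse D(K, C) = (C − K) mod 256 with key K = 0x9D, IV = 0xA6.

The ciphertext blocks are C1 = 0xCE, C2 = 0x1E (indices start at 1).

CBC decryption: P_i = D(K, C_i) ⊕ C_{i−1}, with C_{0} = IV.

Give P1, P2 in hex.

P1 = 0x97, P2 = 0x4F

P1: D(K, 0xCE) = 0x31; 0x31 ⊕ 0xA6 = 0x97.
P2: D(K, 0x1E) = 0x81; 0x81 ⊕ 0xCE = 0x4F.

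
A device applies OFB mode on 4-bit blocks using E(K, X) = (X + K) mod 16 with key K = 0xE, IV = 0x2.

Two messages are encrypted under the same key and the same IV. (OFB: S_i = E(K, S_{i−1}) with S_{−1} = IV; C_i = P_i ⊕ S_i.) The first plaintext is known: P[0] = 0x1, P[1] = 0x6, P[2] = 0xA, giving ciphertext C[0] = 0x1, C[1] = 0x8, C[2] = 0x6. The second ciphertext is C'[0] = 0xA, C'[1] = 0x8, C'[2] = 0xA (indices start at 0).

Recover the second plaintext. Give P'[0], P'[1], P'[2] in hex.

In OFB with a reused IV, both messages share the same keystream S_i, so C_i ⊕ C'_i = P_i ⊕ P'_i and thus P'_i = P_i ⊕ C_i ⊕ C'_i.
P'[0]: 0x1 ⊕ 0x1 ⊕ 0xA = 0xA.
P'[1]: 0x6 ⊕ 0x8 ⊕ 0x8 = 0x6.
P'[2]: 0xA ⊕ 0x6 ⊕ 0xA = 0x6.

P'[0] = 0xA, P'[1] = 0x6, P'[2] = 0x6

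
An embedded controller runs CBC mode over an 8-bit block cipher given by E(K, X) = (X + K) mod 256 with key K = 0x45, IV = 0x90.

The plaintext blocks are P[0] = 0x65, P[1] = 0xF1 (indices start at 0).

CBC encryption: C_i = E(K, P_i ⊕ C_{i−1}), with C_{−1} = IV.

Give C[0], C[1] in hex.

C[0] = 0x3A, C[1] = 0x10

C[0]: P[0] ⊕ 0x90 = 0xF5; E(K, 0xF5) = 0x3A.
C[1]: P[1] ⊕ 0x3A = 0xCB; E(K, 0xCB) = 0x10.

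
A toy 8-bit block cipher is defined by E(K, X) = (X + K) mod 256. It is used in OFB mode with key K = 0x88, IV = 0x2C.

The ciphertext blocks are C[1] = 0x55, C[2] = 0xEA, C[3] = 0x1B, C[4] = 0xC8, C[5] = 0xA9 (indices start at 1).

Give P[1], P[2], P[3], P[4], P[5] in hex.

OFB decryption: S_i = E(K, S_{i−1}) with S_{0} = IV; P_i = C_i ⊕ S_i.
P[1]: S = E(K, 0x2C) = 0xB4; 0x55 ⊕ 0xB4 = 0xE1.
P[2]: S = E(K, 0xB4) = 0x3C; 0xEA ⊕ 0x3C = 0xD6.
P[3]: S = E(K, 0x3C) = 0xC4; 0x1B ⊕ 0xC4 = 0xDF.
P[4]: S = E(K, 0xC4) = 0x4C; 0xC8 ⊕ 0x4C = 0x84.
P[5]: S = E(K, 0x4C) = 0xD4; 0xA9 ⊕ 0xD4 = 0x7D.

P[1] = 0xE1, P[2] = 0xD6, P[3] = 0xDF, P[4] = 0x84, P[5] = 0x7D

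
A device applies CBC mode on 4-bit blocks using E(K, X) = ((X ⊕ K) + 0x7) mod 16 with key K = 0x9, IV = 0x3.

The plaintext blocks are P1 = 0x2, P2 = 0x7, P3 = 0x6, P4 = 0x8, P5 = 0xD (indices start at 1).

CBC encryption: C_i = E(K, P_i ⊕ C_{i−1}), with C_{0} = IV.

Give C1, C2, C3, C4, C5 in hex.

C1: P1 ⊕ 0x3 = 0x1; E(K, 0x1) = 0xF.
C2: P2 ⊕ 0xF = 0x8; E(K, 0x8) = 0x8.
C3: P3 ⊕ 0x8 = 0xE; E(K, 0xE) = 0xE.
C4: P4 ⊕ 0xE = 0x6; E(K, 0x6) = 0x6.
C5: P5 ⊕ 0x6 = 0xB; E(K, 0xB) = 0x9.

C1 = 0xF, C2 = 0x8, C3 = 0xE, C4 = 0x6, C5 = 0x9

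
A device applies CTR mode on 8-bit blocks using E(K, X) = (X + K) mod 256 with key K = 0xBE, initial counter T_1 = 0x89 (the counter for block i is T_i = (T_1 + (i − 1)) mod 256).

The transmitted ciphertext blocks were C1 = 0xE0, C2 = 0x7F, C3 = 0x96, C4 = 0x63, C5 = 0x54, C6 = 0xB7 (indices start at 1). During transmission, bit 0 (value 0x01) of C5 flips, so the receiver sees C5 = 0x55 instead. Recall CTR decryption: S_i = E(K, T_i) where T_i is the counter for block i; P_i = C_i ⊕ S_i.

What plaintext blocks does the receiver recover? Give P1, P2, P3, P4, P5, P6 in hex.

P1 = 0xA7, P2 = 0x37, P3 = 0xDF, P4 = 0x29, P5 = 0x1E, P6 = 0xFB

Only C5 changed, to 0x55. In CTR, a change in C_i flips the same bit in P_i only; the keystream is unaffected. Decrypting the received ciphertext:
P1: T = 0x89, S = E(K, T) = 0x47; 0xE0 ⊕ 0x47 = 0xA7.
P2: T = 0x8A, S = E(K, T) = 0x48; 0x7F ⊕ 0x48 = 0x37.
P3: T = 0x8B, S = E(K, T) = 0x49; 0x96 ⊕ 0x49 = 0xDF.
P4: T = 0x8C, S = E(K, T) = 0x4A; 0x63 ⊕ 0x4A = 0x29.
P5: T = 0x8D, S = E(K, T) = 0x4B; 0x55 ⊕ 0x4B = 0x1E.
P6: T = 0x8E, S = E(K, T) = 0x4C; 0xB7 ⊕ 0x4C = 0xFB.
Blocks that differ from the original plaintext: P5.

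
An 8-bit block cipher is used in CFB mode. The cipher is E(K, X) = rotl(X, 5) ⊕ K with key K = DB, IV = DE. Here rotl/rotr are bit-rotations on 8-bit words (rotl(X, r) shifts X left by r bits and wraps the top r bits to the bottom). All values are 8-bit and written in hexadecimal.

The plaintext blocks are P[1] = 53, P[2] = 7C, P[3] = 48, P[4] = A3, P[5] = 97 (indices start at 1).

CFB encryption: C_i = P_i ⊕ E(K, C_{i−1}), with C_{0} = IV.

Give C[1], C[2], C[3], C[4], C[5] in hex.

C[1] = 53, C[2] = CD, C[3] = 2A, C[4] = 3D, C[5] = EB

C[1]: E(K, DE) = 00; 53 ⊕ 00 = 53.
C[2]: E(K, 53) = B1; 7C ⊕ B1 = CD.
C[3]: E(K, CD) = 62; 48 ⊕ 62 = 2A.
C[4]: E(K, 2A) = 9E; A3 ⊕ 9E = 3D.
C[5]: E(K, 3D) = 7C; 97 ⊕ 7C = EB.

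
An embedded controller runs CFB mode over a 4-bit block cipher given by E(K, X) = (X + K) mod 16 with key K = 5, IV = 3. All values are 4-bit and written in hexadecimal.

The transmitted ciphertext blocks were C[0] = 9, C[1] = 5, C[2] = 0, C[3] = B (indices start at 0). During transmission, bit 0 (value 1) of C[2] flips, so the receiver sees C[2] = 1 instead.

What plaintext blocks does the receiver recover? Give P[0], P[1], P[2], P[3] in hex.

P[0] = 1, P[1] = B, P[2] = B, P[3] = D

CFB decryption: P_i = C_i ⊕ E(K, C_{i−1}), with C_{−1} = IV.
Only C[2] changed, to 1. In CFB, a change in C_i flips the same bit in P_i and garbles P_{i+1}. Decrypting the received ciphertext:
P[0]: E(K, 3) = 8; 9 ⊕ 8 = 1.
P[1]: E(K, 9) = E; 5 ⊕ E = B.
P[2]: E(K, 5) = A; 1 ⊕ A = B.
P[3]: E(K, 1) = 6; B ⊕ 6 = D.
Blocks that differ from the original plaintext: P[2], P[3].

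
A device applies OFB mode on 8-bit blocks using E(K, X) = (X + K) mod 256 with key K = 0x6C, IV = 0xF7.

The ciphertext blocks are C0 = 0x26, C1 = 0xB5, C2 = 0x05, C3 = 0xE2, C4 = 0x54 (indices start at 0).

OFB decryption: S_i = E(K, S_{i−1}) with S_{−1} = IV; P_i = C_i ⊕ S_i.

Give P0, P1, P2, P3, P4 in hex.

P0 = 0x45, P1 = 0x7A, P2 = 0x3E, P3 = 0x45, P4 = 0x47

P0: S = E(K, 0xF7) = 0x63; 0x26 ⊕ 0x63 = 0x45.
P1: S = E(K, 0x63) = 0xCF; 0xB5 ⊕ 0xCF = 0x7A.
P2: S = E(K, 0xCF) = 0x3B; 0x05 ⊕ 0x3B = 0x3E.
P3: S = E(K, 0x3B) = 0xA7; 0xE2 ⊕ 0xA7 = 0x45.
P4: S = E(K, 0xA7) = 0x13; 0x54 ⊕ 0x13 = 0x47.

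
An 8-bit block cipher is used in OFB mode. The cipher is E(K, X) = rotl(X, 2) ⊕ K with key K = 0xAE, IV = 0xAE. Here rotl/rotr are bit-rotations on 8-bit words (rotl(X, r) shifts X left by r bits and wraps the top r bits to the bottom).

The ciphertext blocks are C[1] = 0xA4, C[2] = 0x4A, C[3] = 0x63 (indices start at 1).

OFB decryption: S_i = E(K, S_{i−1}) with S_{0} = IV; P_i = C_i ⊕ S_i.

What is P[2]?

P[2] = 0xB4

P[1]: S = E(K, 0xAE) = 0x14; 0xA4 ⊕ 0x14 = 0xB0.
P[2]: S = E(K, 0x14) = 0xFE; 0x4A ⊕ 0xFE = 0xB4.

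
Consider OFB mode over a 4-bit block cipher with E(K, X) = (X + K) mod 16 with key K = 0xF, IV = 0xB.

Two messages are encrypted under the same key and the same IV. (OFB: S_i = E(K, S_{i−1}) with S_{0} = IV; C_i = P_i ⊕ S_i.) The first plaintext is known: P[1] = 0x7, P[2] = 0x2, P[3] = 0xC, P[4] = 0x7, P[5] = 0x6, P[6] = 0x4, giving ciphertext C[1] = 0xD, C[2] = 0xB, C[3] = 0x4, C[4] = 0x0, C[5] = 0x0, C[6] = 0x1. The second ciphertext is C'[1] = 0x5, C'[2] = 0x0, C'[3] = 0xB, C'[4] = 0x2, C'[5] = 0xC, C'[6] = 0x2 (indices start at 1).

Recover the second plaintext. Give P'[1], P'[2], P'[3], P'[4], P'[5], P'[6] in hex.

P'[1] = 0xF, P'[2] = 0x9, P'[3] = 0x3, P'[4] = 0x5, P'[5] = 0xA, P'[6] = 0x7

In OFB with a reused IV, both messages share the same keystream S_i, so C_i ⊕ C'_i = P_i ⊕ P'_i and thus P'_i = P_i ⊕ C_i ⊕ C'_i.
P'[1]: 0x7 ⊕ 0xD ⊕ 0x5 = 0xF.
P'[2]: 0x2 ⊕ 0xB ⊕ 0x0 = 0x9.
P'[3]: 0xC ⊕ 0x4 ⊕ 0xB = 0x3.
P'[4]: 0x7 ⊕ 0x0 ⊕ 0x2 = 0x5.
P'[5]: 0x6 ⊕ 0x0 ⊕ 0xC = 0xA.
P'[6]: 0x4 ⊕ 0x1 ⊕ 0x2 = 0x7.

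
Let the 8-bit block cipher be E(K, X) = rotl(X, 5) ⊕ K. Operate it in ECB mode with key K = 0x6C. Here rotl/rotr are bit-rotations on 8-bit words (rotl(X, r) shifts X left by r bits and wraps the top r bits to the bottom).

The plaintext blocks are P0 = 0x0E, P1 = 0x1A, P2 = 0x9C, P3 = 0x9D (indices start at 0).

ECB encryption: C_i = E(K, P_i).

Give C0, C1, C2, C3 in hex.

C0: E(K, 0x0E) = 0xAD.
C1: E(K, 0x1A) = 0x2F.
C2: E(K, 0x9C) = 0xFF.
C3: E(K, 0x9D) = 0xDF.

C0 = 0xAD, C1 = 0x2F, C2 = 0xFF, C3 = 0xDF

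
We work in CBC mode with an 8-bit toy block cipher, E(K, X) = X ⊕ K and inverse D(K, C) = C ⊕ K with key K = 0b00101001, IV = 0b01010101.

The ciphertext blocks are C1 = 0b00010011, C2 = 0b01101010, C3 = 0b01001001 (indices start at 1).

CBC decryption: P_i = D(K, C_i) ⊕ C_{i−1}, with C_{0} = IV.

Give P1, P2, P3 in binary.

P1 = 0b01101111, P2 = 0b01010000, P3 = 0b00001010

P1: D(K, 0b00010011) = 0b00111010; 0b00111010 ⊕ 0b01010101 = 0b01101111.
P2: D(K, 0b01101010) = 0b01000011; 0b01000011 ⊕ 0b00010011 = 0b01010000.
P3: D(K, 0b01001001) = 0b01100000; 0b01100000 ⊕ 0b01101010 = 0b00001010.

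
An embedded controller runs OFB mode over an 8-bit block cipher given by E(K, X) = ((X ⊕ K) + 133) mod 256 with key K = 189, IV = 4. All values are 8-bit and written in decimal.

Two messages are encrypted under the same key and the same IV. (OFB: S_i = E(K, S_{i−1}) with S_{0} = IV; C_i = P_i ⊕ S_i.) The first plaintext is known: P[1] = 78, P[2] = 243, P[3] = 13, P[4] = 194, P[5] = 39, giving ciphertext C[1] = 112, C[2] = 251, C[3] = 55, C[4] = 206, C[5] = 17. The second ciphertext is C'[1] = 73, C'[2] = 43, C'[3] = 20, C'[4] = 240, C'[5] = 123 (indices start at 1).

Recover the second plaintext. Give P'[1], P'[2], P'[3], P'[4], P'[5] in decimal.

P'[1] = 119, P'[2] = 35, P'[3] = 46, P'[4] = 252, P'[5] = 77

In OFB with a reused IV, both messages share the same keystream S_i, so C_i ⊕ C'_i = P_i ⊕ P'_i and thus P'_i = P_i ⊕ C_i ⊕ C'_i.
P'[1]: 78 ⊕ 112 ⊕ 73 = 119.
P'[2]: 243 ⊕ 251 ⊕ 43 = 35.
P'[3]: 13 ⊕ 55 ⊕ 20 = 46.
P'[4]: 194 ⊕ 206 ⊕ 240 = 252.
P'[5]: 39 ⊕ 17 ⊕ 123 = 77.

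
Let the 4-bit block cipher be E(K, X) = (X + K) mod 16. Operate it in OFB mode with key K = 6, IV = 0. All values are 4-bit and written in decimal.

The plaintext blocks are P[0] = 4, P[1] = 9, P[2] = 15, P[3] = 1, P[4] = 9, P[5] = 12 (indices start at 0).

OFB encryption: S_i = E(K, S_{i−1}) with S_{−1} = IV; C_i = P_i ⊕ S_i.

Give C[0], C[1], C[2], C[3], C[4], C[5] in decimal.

C[0]: S = E(K, 0) = 6; 4 ⊕ 6 = 2.
C[1]: S = E(K, 6) = 12; 9 ⊕ 12 = 5.
C[2]: S = E(K, 12) = 2; 15 ⊕ 2 = 13.
C[3]: S = E(K, 2) = 8; 1 ⊕ 8 = 9.
C[4]: S = E(K, 8) = 14; 9 ⊕ 14 = 7.
C[5]: S = E(K, 14) = 4; 12 ⊕ 4 = 8.

C[0] = 2, C[1] = 5, C[2] = 13, C[3] = 9, C[4] = 7, C[5] = 8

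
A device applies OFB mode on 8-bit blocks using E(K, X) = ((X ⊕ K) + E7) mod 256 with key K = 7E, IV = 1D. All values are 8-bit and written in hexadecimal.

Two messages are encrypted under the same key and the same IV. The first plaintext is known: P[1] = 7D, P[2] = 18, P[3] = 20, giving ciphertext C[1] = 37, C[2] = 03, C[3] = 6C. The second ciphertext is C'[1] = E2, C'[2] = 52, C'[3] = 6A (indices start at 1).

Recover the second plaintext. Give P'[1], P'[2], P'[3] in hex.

In OFB with a reused IV, both messages share the same keystream S_i, so C_i ⊕ C'_i = P_i ⊕ P'_i and thus P'_i = P_i ⊕ C_i ⊕ C'_i.
P'[1]: 7D ⊕ 37 ⊕ E2 = A8.
P'[2]: 18 ⊕ 03 ⊕ 52 = 49.
P'[3]: 20 ⊕ 6C ⊕ 6A = 26.

P'[1] = A8, P'[2] = 49, P'[3] = 26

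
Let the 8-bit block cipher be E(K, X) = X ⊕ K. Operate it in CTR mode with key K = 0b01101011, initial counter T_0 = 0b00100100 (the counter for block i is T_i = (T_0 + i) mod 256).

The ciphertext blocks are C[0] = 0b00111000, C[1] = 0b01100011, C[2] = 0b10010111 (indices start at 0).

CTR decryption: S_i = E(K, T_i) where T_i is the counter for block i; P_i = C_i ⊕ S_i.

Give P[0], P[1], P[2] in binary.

P[0]: T = 0b00100100, S = E(K, T) = 0b01001111; 0b00111000 ⊕ 0b01001111 = 0b01110111.
P[1]: T = 0b00100101, S = E(K, T) = 0b01001110; 0b01100011 ⊕ 0b01001110 = 0b00101101.
P[2]: T = 0b00100110, S = E(K, T) = 0b01001101; 0b10010111 ⊕ 0b01001101 = 0b11011010.

P[0] = 0b01110111, P[1] = 0b00101101, P[2] = 0b11011010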